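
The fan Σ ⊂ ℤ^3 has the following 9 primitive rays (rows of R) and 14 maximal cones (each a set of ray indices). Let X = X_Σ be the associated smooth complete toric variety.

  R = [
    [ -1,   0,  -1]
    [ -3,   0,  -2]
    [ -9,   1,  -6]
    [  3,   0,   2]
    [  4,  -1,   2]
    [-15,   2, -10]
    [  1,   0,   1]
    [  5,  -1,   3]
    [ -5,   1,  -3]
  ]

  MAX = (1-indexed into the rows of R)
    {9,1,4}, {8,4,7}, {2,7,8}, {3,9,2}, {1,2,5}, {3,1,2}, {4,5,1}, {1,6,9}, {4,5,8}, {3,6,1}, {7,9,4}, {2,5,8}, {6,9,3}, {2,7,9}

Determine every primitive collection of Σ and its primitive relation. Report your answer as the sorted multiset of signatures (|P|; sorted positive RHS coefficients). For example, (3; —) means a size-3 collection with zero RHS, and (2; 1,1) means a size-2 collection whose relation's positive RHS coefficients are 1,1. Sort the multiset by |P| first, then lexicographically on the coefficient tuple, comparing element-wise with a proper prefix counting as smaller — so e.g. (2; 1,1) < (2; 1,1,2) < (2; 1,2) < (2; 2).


17 collections generate NE(X_Σ); each relation:

  P={1,7}:  v_{1} + v_{7} = 0  so sig = (2; —)
  P={2,4}:  v_{2} + v_{4} = 0  so sig = (2; —)
  P={8,9}:  v_{8} + v_{9} = 0  so sig = (2; —)
  P={1,8}:  v_{1} + v_{8} = v_{5}  so sig = (2; 1)
  P={5,7}:  v_{5} + v_{7} = v_{8}  so sig = (2; 1)
  P={5,9}:  v_{5} + v_{9} = v_{1}  so sig = (2; 1)
  P={3,4}:  v_{3} + v_{4} = v_{1} + v_{9}  so sig = (2; 1,1)
  P={3,7}:  v_{3} + v_{7} = v_{2} + v_{9}  so sig = (2; 1,1)
  P={3,8}:  v_{3} + v_{8} = v_{1} + v_{2}  so sig = (2; 1,1)
  P={6,7}:  v_{6} + v_{7} = v_{3} + v_{9}  so sig = (2; 1,1)
  P={6,8}:  v_{6} + v_{8} = v_{1} + v_{3}  so sig = (2; 1,1)
  P={3,5}:  v_{3} + v_{5} = 2·v_{1} + v_{2}  so sig = (2; 1,2)
  P={5,6}:  v_{5} + v_{6} = 2·v_{1} + v_{3}  so sig = (2; 1,2)
  P={2,6}:  v_{2} + v_{6} = 2·v_{3}  so sig = (2; 2)
  P={4,6}:  v_{4} + v_{6} = 2·v_{1} + 2·v_{9}  so sig = (2; 2,2)
  P={1,2,9}:  v_{1} + v_{2} + v_{9} = v_{3}  so sig = (3; 1)
  P={1,3,9}:  v_{1} + v_{3} + v_{9} = v_{6}  so sig = (3; 1)

Sorted signature multiset PRS(X):
{ (2; —) ×3,  (2; 1) ×3,  (2; 1,1) ×5,  (2; 1,2) ×2,  (2; 2),  (2; 2,2),  (3; 1) ×2 }


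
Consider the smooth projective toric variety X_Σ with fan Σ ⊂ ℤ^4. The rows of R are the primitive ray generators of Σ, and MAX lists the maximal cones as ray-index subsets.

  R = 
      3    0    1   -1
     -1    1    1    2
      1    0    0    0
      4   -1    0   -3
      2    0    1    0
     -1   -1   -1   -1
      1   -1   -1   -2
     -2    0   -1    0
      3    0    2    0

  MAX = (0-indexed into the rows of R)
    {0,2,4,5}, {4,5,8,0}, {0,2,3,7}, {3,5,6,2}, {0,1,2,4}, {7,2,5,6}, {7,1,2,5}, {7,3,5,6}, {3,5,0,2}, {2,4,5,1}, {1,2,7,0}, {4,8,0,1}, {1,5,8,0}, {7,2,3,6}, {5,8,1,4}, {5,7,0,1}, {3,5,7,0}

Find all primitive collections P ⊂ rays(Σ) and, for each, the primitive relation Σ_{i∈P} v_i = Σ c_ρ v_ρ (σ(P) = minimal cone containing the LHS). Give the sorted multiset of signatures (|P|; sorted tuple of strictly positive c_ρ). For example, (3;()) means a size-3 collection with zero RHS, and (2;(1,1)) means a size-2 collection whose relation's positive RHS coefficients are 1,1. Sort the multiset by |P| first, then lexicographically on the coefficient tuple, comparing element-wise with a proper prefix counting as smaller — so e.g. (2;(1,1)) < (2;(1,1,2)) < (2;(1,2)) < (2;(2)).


Primitive collections (14):

  P = {1,6}:  v_{1} + v_{6} = 0  so sig = (2;())
  P = {4,7}:  v_{4} + v_{7} = 0  so sig = (2;())
  P = {0,6}:  v_{0} + v_{6} = v_{3}  so sig = (2;(1))
  P = {1,3}:  v_{1} + v_{3} = v_{0}  so sig = (2;(1))
  P = {4,6}:  v_{4} + v_{6} = v_{0} + v_{2} + v_{5}  so sig = (2;(1,1,1))
  P = {6,8}:  v_{6} + v_{8} = v_{0} + v_{4} + v_{5}  so sig = (2;(1,1,1))
  P = {7,8}:  v_{7} + v_{8} = v_{0} + v_{1} + v_{5}  so sig = (2;(1,1,1))
  P = {3,4}:  v_{3} + v_{4} = 2·v_{0} + v_{2} + v_{5}  so sig = (2;(1,1,2))
  P = {3,8}:  v_{3} + v_{8} = 2·v_{0} + v_{4} + v_{5}  so sig = (2;(1,1,2))
  P = {2,8}:  v_{2} + v_{8} = 2·v_{4}  so sig = (2;(2))
  P = {0,1,2,5}:  v_{0} + v_{1} + v_{2} + v_{5} = v_{4}  so sig = (4;(1))
  P = {0,1,4,5}:  v_{0} + v_{1} + v_{4} + v_{5} = v_{8}  so sig = (4;(1))
  P = {0,2,5,7}:  v_{0} + v_{2} + v_{5} + v_{7} = v_{6}  so sig = (4;(1))
  P = {2,3,5,7}:  v_{2} + v_{3} + v_{5} + v_{7} = 2·v_{6}  so sig = (4;(2))

Signatures (|P|; sorted positive RHS coefficients), sorted:
    (2;())
    (2;())
    (2;(1))
    (2;(1))
    (2;(1,1,1))
    (2;(1,1,1))
    (2;(1,1,1))
    (2;(1,1,2))
    (2;(1,1,2))
    (2;(2))
    (4;(1))
    (4;(1))
    (4;(1))
    (4;(2))


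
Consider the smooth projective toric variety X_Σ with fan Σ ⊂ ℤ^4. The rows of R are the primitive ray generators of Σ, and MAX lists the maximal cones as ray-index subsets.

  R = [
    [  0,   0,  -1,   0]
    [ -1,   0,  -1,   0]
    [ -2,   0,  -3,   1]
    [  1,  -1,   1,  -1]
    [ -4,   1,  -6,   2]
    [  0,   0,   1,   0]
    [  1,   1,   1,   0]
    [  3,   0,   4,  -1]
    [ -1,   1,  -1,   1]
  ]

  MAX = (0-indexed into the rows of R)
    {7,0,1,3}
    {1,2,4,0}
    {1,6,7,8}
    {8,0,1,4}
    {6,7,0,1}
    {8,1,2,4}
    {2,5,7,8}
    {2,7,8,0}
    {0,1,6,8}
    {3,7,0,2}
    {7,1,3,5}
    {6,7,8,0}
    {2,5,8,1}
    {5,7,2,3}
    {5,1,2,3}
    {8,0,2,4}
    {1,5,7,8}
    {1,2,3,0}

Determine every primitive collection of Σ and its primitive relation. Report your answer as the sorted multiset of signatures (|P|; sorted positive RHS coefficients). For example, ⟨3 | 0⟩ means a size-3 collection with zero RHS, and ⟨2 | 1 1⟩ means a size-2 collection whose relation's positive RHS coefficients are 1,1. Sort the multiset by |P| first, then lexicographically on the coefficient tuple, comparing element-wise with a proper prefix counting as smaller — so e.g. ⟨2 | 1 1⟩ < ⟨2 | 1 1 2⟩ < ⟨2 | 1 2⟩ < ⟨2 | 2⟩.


Δ(Σ) — 9 vertices, 12 min non-faces:

  • {0,5}:  v_{0} + v_{5} = 0  →  sig = ⟨2 | 0⟩
  • {3,8}:  v_{3} + v_{8} = 0  →  sig = ⟨2 | 0⟩
  • {2,6}:  v_{2} + v_{6} = v_{0} + v_{8}  →  sig = ⟨2 | 1 1⟩
  • {4,7}:  v_{4} + v_{7} = v_{0} + v_{8}  →  sig = ⟨2 | 1 1⟩
  • {3,4}:  v_{3} + v_{4} = v_{0} + v_{1} + v_{2}  →  sig = ⟨2 | 1 1 1⟩
  • {3,6}:  v_{3} + v_{6} = v_{0} + v_{1} + v_{7}  →  sig = ⟨2 | 1 1 1⟩
  • {4,5}:  v_{4} + v_{5} = v_{1} + v_{2} + v_{8}  →  sig = ⟨2 | 1 1 1⟩
  • {5,6}:  v_{5} + v_{6} = v_{1} + v_{7} + v_{8}  →  sig = ⟨2 | 1 1 1⟩
  • {4,6}:  v_{4} + v_{6} = 2·v_{0} + v_{1} + 2·v_{8}  →  sig = ⟨2 | 1 2 2⟩
  • {1,2,7}:  v_{1} + v_{2} + v_{7} = 0  →  sig = ⟨3 | 0⟩
  • {0,1,2,8}:  v_{0} + v_{1} + v_{2} + v_{8} = v_{4}  →  sig = ⟨4 | 1⟩
  • {0,1,7,8}:  v_{0} + v_{1} + v_{7} + v_{8} = v_{6}  →  sig = ⟨4 | 1⟩

Signatures (|P|; sorted positive RHS coefficients), sorted:
{ ⟨2 | 0⟩ ×2,  ⟨2 | 1 1⟩ ×2,  ⟨2 | 1 1 1⟩ ×4,  ⟨2 | 1 2 2⟩,  ⟨3 | 0⟩,  ⟨4 | 1⟩ ×2 }


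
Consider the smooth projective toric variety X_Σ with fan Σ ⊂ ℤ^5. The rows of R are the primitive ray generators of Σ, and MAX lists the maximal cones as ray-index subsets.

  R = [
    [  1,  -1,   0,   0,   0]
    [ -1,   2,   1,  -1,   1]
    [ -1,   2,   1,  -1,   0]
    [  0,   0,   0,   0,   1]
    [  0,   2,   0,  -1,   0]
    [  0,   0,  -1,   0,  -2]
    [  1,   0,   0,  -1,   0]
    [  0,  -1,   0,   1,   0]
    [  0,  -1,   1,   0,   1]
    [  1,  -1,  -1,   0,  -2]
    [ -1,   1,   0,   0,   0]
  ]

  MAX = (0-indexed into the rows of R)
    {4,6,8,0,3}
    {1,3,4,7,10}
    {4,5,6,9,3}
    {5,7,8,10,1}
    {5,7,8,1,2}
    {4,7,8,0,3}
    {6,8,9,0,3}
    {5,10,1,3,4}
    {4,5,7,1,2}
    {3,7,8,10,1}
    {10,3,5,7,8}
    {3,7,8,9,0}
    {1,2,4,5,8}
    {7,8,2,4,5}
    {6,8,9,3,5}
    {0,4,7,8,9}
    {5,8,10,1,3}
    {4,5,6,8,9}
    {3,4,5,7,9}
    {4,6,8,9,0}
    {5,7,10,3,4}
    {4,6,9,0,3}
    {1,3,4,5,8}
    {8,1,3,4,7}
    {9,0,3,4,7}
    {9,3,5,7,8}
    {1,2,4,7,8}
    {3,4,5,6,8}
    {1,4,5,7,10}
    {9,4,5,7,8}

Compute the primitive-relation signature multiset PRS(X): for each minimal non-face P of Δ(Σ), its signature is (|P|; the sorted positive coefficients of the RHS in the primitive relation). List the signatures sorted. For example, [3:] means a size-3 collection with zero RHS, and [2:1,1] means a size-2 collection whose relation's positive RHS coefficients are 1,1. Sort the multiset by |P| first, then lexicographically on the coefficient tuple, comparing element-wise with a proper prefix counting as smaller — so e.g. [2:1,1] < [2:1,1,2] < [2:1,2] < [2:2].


Σ has 18 primitive collections:

  P = {0,10}:  v_{0} + v_{10} = 0  ⟹  sig = [2:]
  P = {0,5}:  v_{0} + v_{5} = v_{9}  ⟹  sig = [2:1]
  P = {2,3}:  v_{2} + v_{3} = v_{1}  ⟹  sig = [2:1]
  P = {6,7}:  v_{6} + v_{7} = v_{0}  ⟹  sig = [2:1]
  P = {9,10}:  v_{9} + v_{10} = v_{5}  ⟹  sig = [2:1]
  P = {0,1}:  v_{0} + v_{1} = v_{4} + v_{8}  ⟹  sig = [2:1,1]
  P = {1,9}:  v_{1} + v_{9} = v_{4} + v_{5} + v_{8}  ⟹  sig = [2:1,1,1]
  P = {6,10}:  v_{6} + v_{10} = v_{3} + v_{4} + v_{5} + v_{8}  ⟹  sig = [2:1,1,1,1]
  P = {2,10}:  v_{2} + v_{10} = 2·v_{1} + v_{5} + v_{7}  ⟹  sig = [2:1,1,2]
  P = {0,2}:  v_{0} + v_{2} = 2·v_{4} + v_{5} + v_{7} + 2·v_{8}  ⟹  sig = [2:1,1,2,2]
  P = {1,6}:  v_{1} + v_{6} = v_{3} + 2·v_{4} + v_{5} + 2·v_{8}  ⟹  sig = [2:1,1,2,2]
  P = {2,6}:  v_{2} + v_{6} = 2·v_{4} + v_{5} + 2·v_{8}  ⟹  sig = [2:1,2,2]
  P = {2,9}:  v_{2} + v_{9} = 2·v_{4} + 2·v_{5} + v_{7} + 2·v_{8}  ⟹  sig = [2:1,2,2,2]
  P = {4,8,10}:  v_{4} + v_{8} + v_{10} = v_{1}  ⟹  sig = [3:1]
  P = {1,3,5,7}:  v_{1} + v_{3} + v_{5} + v_{7} = v_{10}  ⟹  sig = [4:1]
  P = {3,4,8,9}:  v_{3} + v_{4} + v_{8} + v_{9} = v_{6}  ⟹  sig = [4:1]
  P = {3,4,5,7,8}:  v_{3} + v_{4} + v_{5} + v_{7} + v_{8} = 0  ⟹  sig = [5:]
  P = {1,4,5,7,8}:  v_{1} + v_{4} + v_{5} + v_{7} + v_{8} = v_{2}  ⟹  sig = [5:1]

Sorted signature multiset PRS(X):
[[2:], [2:1], [2:1], [2:1], [2:1], [2:1,1], [2:1,1,1], [2:1,1,1,1], [2:1,1,2], [2:1,1,2,2], [2:1,1,2,2], [2:1,2,2], [2:1,2,2,2], [3:1], [4:1], [4:1], [5:], [5:1]]


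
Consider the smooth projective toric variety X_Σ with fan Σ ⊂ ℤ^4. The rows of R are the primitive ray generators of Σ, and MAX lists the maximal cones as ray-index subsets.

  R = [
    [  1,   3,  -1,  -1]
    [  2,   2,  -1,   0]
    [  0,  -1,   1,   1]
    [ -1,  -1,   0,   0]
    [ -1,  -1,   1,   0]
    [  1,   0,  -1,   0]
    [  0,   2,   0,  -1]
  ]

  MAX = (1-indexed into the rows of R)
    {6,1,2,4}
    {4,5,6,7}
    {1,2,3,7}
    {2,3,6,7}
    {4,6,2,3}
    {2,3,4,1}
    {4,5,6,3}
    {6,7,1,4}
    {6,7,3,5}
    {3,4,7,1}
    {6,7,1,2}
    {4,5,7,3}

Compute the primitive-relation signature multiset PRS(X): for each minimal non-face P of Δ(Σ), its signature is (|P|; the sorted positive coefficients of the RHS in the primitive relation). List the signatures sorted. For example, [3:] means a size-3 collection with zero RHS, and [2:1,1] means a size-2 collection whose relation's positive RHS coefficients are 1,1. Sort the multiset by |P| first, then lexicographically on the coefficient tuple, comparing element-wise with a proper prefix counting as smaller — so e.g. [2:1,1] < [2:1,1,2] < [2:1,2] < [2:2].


The 5 primitive collections of Σ (r=7, n=4):

  {1,5}:  v_{1} + v_{5} = v_{7} ; sig = [2:1]
  {2,5}:  v_{2} + v_{5} = v_{3} + v_{6} + v_{7} ; sig = [2:1,1,1]
  {1,3,6}:  v_{1} + v_{3} + v_{6} = v_{2} ; sig = [3:1]
  {2,4,7}:  v_{2} + v_{4} + v_{7} = v_{1} ; sig = [3:1]
  {3,4,6,7}:  v_{3} + v_{4} + v_{6} + v_{7} = 0 ; sig = [4:]

Sorted signature multiset PRS(X):
    |P|=2: 2 collections, coeffs (1), (1,1,1)
    |P|=3: 2 collections, coeffs (1), (1)
    |P|=4: 1 collection, coeffs ()


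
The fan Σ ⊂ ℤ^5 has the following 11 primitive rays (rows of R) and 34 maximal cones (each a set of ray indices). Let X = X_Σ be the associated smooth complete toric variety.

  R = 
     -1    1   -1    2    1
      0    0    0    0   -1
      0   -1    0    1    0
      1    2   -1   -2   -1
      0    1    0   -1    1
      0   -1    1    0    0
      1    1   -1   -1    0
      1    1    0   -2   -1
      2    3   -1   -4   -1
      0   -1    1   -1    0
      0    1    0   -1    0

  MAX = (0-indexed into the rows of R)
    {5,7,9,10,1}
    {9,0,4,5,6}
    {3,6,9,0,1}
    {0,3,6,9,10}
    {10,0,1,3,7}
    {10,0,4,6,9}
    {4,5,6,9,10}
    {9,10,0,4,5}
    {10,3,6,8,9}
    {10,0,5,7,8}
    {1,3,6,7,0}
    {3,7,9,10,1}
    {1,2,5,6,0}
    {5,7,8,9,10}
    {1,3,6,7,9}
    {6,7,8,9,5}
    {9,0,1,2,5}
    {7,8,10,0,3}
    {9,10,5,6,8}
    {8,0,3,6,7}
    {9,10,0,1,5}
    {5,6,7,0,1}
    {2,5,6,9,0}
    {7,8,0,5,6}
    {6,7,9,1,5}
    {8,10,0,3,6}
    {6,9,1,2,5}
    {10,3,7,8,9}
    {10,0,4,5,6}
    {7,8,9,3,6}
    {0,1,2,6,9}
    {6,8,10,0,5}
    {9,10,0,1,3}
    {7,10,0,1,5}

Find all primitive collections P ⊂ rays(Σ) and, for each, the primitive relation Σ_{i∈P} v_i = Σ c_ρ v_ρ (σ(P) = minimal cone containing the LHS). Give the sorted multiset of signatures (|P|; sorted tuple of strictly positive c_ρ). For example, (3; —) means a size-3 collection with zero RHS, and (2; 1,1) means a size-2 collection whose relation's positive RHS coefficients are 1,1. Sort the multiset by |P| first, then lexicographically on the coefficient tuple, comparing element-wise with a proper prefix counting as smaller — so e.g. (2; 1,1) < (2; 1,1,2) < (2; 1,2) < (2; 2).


Minimal non-faces — 17 found among 11 rays, 34 max cones:

  P={2,10}:  v_{2} + v_{10} = 0  so sig = (2; —)
  P={1,4}:  v_{1} + v_{4} = v_{10}  so sig = (2; 1)
  P={3,5}:  v_{3} + v_{5} = v_{7}  so sig = (2; 1)
  P={1,8}:  v_{1} + v_{8} = v_{3} + v_{7}  so sig = (2; 1,1)
  P={2,3}:  v_{2} + v_{3} = v_{1} + v_{6}  so sig = (2; 1,1)
  P={2,8}:  v_{2} + v_{8} = v_{6} + v_{7}  so sig = (2; 1,1)
  P={2,7}:  v_{2} + v_{7} = v_{1} + v_{5} + v_{6}  so sig = (2; 1,1,1)
  P={2,4}:  v_{2} + v_{4} = v_{0} + v_{5} + v_{6} + v_{9}  so sig = (2; 1,1,1,1)
  P={4,7}:  v_{4} + v_{7} = v_{5} + v_{6} + 2·v_{10}  so sig = (2; 1,1,2)
  P={3,4}:  v_{3} + v_{4} = v_{6} + 2·v_{10}  so sig = (2; 1,2)
  P={4,8}:  v_{4} + v_{8} = v_{5} + 2·v_{6} + 3·v_{10}  so sig = (2; 1,2,3)
  P={0,7,9}:  v_{0} + v_{7} + v_{9} = v_{10}  so sig = (3; 1)
  P={1,6,10}:  v_{1} + v_{6} + v_{10} = v_{3}  so sig = (3; 1)
  P={6,7,10}:  v_{6} + v_{7} + v_{10} = v_{8}  so sig = (3; 1)
  P={0,8,9}:  v_{0} + v_{8} + v_{9} = v_{6} + 2·v_{10}  so sig = (3; 1,2)
  P={0,1,5,6,9}:  v_{0} + v_{1} + v_{5} + v_{6} + v_{9} = 0  so sig = (5; —)
  P={0,5,6,9,10}:  v_{0} + v_{5} + v_{6} + v_{9} + v_{10} = v_{4}  so sig = (5; 1)

so the primitive-relation signature multiset is
{ (2; —),  (2; 1) ×2,  (2; 1,1) ×3,  (2; 1,1,1),  (2; 1,1,1,1),  (2; 1,1,2),  (2; 1,2),  (2; 1,2,3),  (3; 1) ×3,  (3; 1,2),  (5; —),  (5; 1) }


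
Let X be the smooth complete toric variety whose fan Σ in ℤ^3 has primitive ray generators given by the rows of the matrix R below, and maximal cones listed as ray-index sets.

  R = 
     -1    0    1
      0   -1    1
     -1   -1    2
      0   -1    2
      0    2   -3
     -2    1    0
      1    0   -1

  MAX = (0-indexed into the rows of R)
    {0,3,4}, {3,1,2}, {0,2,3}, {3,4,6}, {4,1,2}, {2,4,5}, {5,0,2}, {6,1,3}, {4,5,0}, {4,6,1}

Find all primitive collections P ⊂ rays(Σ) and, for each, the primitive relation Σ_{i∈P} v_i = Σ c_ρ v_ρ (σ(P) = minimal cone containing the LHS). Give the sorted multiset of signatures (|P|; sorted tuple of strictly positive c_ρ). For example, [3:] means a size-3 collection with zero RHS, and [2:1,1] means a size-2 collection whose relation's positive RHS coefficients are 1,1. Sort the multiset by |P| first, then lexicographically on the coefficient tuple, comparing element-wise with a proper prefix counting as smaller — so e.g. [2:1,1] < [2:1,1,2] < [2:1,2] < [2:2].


9 minimal non-faces of Δ(Σ) (on 7 rays):

  P={0,6}:  v_{0} + v_{6} = 0 ; sig = [2:]
  P={0,1}:  v_{0} + v_{1} = v_{2} ; sig = [2:1]
  P={2,6}:  v_{2} + v_{6} = v_{1} ; sig = [2:1]
  P={5,6}:  v_{5} + v_{6} = v_{2} + v_{4} ; sig = [2:1,1]
  P={1,5}:  v_{1} + v_{5} = 2·v_{2} + v_{4} ; sig = [2:1,2]
  P={3,5}:  v_{3} + v_{5} = 2·v_{0} ; sig = [2:2]
  P={1,3,4}:  v_{1} + v_{3} + v_{4} = 0 ; sig = [3:]
  P={0,2,4}:  v_{0} + v_{2} + v_{4} = v_{5} ; sig = [3:1]
  P={2,3,4}:  v_{2} + v_{3} + v_{4} = v_{0} ; sig = [3:1]

Hence PRS(X_Σ) =
{ [2:],  [2:1] ×2,  [2:1,1],  [2:1,2],  [2:2],  [3:],  [3:1] ×2 }


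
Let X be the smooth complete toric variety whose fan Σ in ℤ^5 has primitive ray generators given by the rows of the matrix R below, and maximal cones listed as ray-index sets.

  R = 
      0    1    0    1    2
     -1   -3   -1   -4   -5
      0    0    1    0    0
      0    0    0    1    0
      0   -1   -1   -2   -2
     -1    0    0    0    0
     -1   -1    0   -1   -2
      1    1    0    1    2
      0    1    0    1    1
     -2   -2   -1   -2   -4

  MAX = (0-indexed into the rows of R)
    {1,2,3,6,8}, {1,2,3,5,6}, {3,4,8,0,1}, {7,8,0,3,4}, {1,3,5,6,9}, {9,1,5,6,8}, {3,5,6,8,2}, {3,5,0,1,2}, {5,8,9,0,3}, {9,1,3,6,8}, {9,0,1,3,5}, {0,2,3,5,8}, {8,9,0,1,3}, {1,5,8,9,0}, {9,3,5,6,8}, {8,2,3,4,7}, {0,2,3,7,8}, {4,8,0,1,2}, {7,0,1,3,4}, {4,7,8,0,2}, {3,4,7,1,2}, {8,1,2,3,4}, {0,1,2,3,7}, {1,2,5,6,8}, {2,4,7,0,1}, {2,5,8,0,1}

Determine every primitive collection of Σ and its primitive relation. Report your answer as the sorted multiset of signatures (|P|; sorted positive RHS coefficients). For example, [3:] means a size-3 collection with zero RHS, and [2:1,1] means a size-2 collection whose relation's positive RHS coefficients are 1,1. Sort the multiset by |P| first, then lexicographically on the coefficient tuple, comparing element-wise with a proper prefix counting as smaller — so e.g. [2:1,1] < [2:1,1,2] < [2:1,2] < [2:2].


Primitive collections (12):

  P = {6,7}:  v_{6} + v_{7} = 0  ⇒ sig = [2:]
  P = {0,6}:  v_{0} + v_{6} = v_{5}  ⇒ sig = [2:1]
  P = {5,7}:  v_{5} + v_{7} = v_{0}  ⇒ sig = [2:1]
  P = {4,6}:  v_{4} + v_{6} = v_{1} + v_{8}  ⇒ sig = [2:1,1]
  P = {4,5}:  v_{4} + v_{5} = v_{0} + v_{1} + v_{8}  ⇒ sig = [2:1,1,1]
  P = {7,9}:  v_{7} + v_{9} = v_{0} + v_{1} + v_{3} + v_{8}  ⇒ sig = [2:1,1,1,1]
  P = {4,9}:  v_{4} + v_{9} = v_{0} + 2·v_{1} + v_{3} + 2·v_{8}  ⇒ sig = [2:1,1,2,2]
  P = {2,9}:  v_{2} + v_{9} = 2·v_{6}  ⇒ sig = [2:2]
  P = {1,7,8}:  v_{1} + v_{7} + v_{8} = v_{4}  ⇒ sig = [3:1]
  P = {0,2,3,4}:  v_{0} + v_{2} + v_{3} + v_{4} = 0  ⇒ sig = [4:]
  P = {1,3,5,8}:  v_{1} + v_{3} + v_{5} + v_{8} = v_{9}  ⇒ sig = [4:1]
  P = {0,1,2,3,8}:  v_{0} + v_{1} + v_{2} + v_{3} + v_{8} = v_{6}  ⇒ sig = [5:1]

Signatures (|P|; sorted positive RHS coefficients), sorted:
    |P|=2: 8 collections, coeffs (), (1), (1), (1,1), (1,1,1), (1,1,1,1), (1,1,2,2), (2)
    |P|=3: 1 collection, coeffs (1)
    |P|=4: 2 collections, coeffs (), (1)
    |P|=5: 1 collection, coeffs (1)


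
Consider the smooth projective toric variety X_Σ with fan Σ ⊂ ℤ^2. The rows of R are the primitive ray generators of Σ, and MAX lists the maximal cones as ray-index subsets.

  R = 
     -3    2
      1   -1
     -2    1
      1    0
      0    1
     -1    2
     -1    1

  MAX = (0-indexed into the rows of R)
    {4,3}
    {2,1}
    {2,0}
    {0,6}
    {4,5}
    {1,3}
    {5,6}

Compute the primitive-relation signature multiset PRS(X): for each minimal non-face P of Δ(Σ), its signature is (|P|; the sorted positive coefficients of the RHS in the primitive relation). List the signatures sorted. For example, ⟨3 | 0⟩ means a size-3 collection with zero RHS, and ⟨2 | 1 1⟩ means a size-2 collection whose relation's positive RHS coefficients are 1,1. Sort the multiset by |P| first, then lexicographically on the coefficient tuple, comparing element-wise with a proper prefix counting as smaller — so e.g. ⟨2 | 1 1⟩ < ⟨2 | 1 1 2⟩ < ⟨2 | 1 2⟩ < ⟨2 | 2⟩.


Δ(Σ) — 7 vertices, 14 min non-faces:

  P={1,6}:  v_{1} + v_{6} = 0  →  sig = ⟨2 | 0⟩
  P={0,1}:  v_{0} + v_{1} = v_{2}  →  sig = ⟨2 | 1⟩
  P={1,4}:  v_{1} + v_{4} = v_{3}  →  sig = ⟨2 | 1⟩
  P={1,5}:  v_{1} + v_{5} = v_{4}  →  sig = ⟨2 | 1⟩
  P={2,3}:  v_{2} + v_{3} = v_{6}  →  sig = ⟨2 | 1⟩
  P={2,6}:  v_{2} + v_{6} = v_{0}  →  sig = ⟨2 | 1⟩
  P={3,6}:  v_{3} + v_{6} = v_{4}  →  sig = ⟨2 | 1⟩
  P={4,6}:  v_{4} + v_{6} = v_{5}  →  sig = ⟨2 | 1⟩
  P={0,3}:  v_{0} + v_{3} = 2·v_{6}  →  sig = ⟨2 | 2⟩
  P={2,4}:  v_{2} + v_{4} = 2·v_{6}  →  sig = ⟨2 | 2⟩
  P={3,5}:  v_{3} + v_{5} = 2·v_{4}  →  sig = ⟨2 | 2⟩
  P={0,4}:  v_{0} + v_{4} = 3·v_{6}  →  sig = ⟨2 | 3⟩
  P={2,5}:  v_{2} + v_{5} = 3·v_{6}  →  sig = ⟨2 | 3⟩
  P={0,5}:  v_{0} + v_{5} = 4·v_{6}  →  sig = ⟨2 | 4⟩

Signatures (|P|; sorted positive RHS coefficients), sorted:
[⟨2 | 0⟩, ⟨2 | 1⟩, ⟨2 | 1⟩, ⟨2 | 1⟩, ⟨2 | 1⟩, ⟨2 | 1⟩, ⟨2 | 1⟩, ⟨2 | 1⟩, ⟨2 | 2⟩, ⟨2 | 2⟩, ⟨2 | 2⟩, ⟨2 | 3⟩, ⟨2 | 3⟩, ⟨2 | 4⟩]


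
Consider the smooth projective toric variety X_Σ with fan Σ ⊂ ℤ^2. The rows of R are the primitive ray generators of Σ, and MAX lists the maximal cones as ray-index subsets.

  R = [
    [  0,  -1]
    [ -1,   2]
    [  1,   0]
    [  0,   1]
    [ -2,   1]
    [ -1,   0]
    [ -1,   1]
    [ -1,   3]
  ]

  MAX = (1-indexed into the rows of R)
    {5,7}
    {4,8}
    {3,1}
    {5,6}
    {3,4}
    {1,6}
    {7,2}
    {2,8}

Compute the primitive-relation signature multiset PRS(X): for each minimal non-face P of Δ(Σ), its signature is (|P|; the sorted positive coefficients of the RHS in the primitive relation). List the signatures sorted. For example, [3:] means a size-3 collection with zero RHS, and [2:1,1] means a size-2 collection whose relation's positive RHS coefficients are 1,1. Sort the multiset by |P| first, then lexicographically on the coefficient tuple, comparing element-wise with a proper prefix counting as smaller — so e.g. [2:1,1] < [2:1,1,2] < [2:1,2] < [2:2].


20 minimal non-faces of Δ(Σ) (on 8 rays):

  {1,4}:  v_{1} + v_{4} = 0  ⇒ sig = [2:]
  {3,6}:  v_{3} + v_{6} = 0  ⇒ sig = [2:]
  {1,2}:  v_{1} + v_{2} = v_{7}  ⇒ sig = [2:1]
  {1,7}:  v_{1} + v_{7} = v_{6}  ⇒ sig = [2:1]
  {1,8}:  v_{1} + v_{8} = v_{2}  ⇒ sig = [2:1]
  {2,4}:  v_{2} + v_{4} = v_{8}  ⇒ sig = [2:1]
  {3,5}:  v_{3} + v_{5} = v_{7}  ⇒ sig = [2:1]
  {3,7}:  v_{3} + v_{7} = v_{4}  ⇒ sig = [2:1]
  {4,6}:  v_{4} + v_{6} = v_{7}  ⇒ sig = [2:1]
  {4,7}:  v_{4} + v_{7} = v_{2}  ⇒ sig = [2:1]
  {6,7}:  v_{6} + v_{7} = v_{5}  ⇒ sig = [2:1]
  {6,8}:  v_{6} + v_{8} = v_{2} + v_{7}  ⇒ sig = [2:1,1]
  {5,8}:  v_{5} + v_{8} = v_{2} + 2·v_{7}  ⇒ sig = [2:1,2]
  {1,5}:  v_{1} + v_{5} = 2·v_{6}  ⇒ sig = [2:2]
  {2,3}:  v_{2} + v_{3} = 2·v_{4}  ⇒ sig = [2:2]
  {2,6}:  v_{2} + v_{6} = 2·v_{7}  ⇒ sig = [2:2]
  {4,5}:  v_{4} + v_{5} = 2·v_{7}  ⇒ sig = [2:2]
  {7,8}:  v_{7} + v_{8} = 2·v_{2}  ⇒ sig = [2:2]
  {2,5}:  v_{2} + v_{5} = 3·v_{7}  ⇒ sig = [2:3]
  {3,8}:  v_{3} + v_{8} = 3·v_{4}  ⇒ sig = [2:3]

Sorted signature multiset PRS(X):
[[2:], [2:], [2:1], [2:1], [2:1], [2:1], [2:1], [2:1], [2:1], [2:1], [2:1], [2:1,1], [2:1,2], [2:2], [2:2], [2:2], [2:2], [2:2], [2:3], [2:3]]


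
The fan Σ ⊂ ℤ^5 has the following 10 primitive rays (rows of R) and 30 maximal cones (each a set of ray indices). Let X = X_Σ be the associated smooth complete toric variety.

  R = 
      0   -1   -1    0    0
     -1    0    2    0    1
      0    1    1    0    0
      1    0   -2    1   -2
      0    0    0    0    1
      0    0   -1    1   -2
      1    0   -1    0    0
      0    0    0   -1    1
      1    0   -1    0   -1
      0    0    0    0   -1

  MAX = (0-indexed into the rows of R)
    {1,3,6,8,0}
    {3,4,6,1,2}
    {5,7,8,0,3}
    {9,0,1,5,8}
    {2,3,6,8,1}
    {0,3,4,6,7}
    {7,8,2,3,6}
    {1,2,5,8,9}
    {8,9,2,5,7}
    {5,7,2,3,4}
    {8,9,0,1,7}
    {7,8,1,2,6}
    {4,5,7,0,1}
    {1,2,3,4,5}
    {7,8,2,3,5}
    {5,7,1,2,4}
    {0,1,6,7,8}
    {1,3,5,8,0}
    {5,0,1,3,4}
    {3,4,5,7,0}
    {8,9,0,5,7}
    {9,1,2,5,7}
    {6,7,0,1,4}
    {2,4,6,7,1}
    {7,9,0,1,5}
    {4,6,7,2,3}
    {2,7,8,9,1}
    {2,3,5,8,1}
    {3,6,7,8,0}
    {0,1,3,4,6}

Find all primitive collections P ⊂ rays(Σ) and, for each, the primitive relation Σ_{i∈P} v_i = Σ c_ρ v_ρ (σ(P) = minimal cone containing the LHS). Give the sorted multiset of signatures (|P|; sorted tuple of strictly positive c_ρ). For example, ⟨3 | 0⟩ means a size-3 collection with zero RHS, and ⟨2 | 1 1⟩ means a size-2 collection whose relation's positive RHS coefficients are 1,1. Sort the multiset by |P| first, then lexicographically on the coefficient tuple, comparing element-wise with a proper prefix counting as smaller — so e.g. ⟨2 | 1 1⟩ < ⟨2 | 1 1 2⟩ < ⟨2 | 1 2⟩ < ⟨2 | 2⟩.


8 collections generate NE(X_Σ); each relation:

  P={0,2}:  v_{0} + v_{2} = 0  ⇒ sig = ⟨2 | 0⟩
  P={4,9}:  v_{4} + v_{9} = 0  ⇒ sig = ⟨2 | 0⟩
  P={4,8}:  v_{4} + v_{8} = v_{6}  ⇒ sig = ⟨2 | 1⟩
  P={5,6}:  v_{5} + v_{6} = v_{3}  ⇒ sig = ⟨2 | 1⟩
  P={6,9}:  v_{6} + v_{9} = v_{8}  ⇒ sig = ⟨2 | 1⟩
  P={3,9}:  v_{3} + v_{9} = v_{5} + v_{8}  ⇒ sig = ⟨2 | 1 1⟩
  P={1,3,7}:  v_{1} + v_{3} + v_{7} = 0  ⇒ sig = ⟨3 | 0⟩
  P={1,5,7,8}:  v_{1} + v_{5} + v_{7} + v_{8} = v_{9}  ⇒ sig = ⟨4 | 1⟩

Signatures (|P|; sorted positive RHS coefficients), sorted:
    |P|=2: 6 collections, coeffs (), (), (1), (1), (1), (1,1)
    |P|=3: 1 collection, coeffs ()
    |P|=4: 1 collection, coeffs (1)


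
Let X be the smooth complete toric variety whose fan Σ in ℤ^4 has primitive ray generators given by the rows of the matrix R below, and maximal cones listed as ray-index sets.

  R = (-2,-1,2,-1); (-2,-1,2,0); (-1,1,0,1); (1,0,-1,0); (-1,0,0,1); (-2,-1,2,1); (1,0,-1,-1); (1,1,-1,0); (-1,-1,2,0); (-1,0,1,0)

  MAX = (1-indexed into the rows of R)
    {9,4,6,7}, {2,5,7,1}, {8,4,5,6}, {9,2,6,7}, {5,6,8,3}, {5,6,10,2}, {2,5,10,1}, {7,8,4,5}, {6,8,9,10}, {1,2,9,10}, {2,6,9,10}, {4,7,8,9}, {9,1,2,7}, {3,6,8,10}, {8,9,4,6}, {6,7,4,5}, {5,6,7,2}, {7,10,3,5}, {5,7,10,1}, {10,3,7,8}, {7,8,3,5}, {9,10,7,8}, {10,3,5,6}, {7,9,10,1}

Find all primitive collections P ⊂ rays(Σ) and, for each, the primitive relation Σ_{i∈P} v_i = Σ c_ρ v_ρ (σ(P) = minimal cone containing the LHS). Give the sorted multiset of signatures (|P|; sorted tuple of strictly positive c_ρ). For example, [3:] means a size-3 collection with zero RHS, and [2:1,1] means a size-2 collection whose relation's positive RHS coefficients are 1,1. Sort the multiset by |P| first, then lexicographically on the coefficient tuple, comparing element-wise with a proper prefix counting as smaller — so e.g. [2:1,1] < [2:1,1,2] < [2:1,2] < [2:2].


|primitive collections| = 16. Relations:

  P = {4,10}:  v_{4} + v_{10} = 0  ⟹  sig = [2:]
  P = {2,8}:  v_{2} + v_{8} = v_{10}  ⟹  sig = [2:1]
  P = {5,9}:  v_{5} + v_{9} = v_{6}  ⟹  sig = [2:1]
  P = {1,4}:  v_{1} + v_{4} = v_{2} + v_{7}  ⟹  sig = [2:1,1]
  P = {2,4}:  v_{2} + v_{4} = v_{6} + v_{7}  ⟹  sig = [2:1,1]
  P = {3,4}:  v_{3} + v_{4} = v_{5} + v_{8}  ⟹  sig = [2:1,1]
  P = {3,9}:  v_{3} + v_{9} = v_{6} + v_{8} + v_{10}  ⟹  sig = [2:1,1,1]
  P = {1,3}:  v_{1} + v_{3} = v_{5} + v_{7} + 3·v_{10}  ⟹  sig = [2:1,1,3]
  P = {1,8}:  v_{1} + v_{8} = v_{7} + 2·v_{10}  ⟹  sig = [2:1,2]
  P = {2,3}:  v_{2} + v_{3} = v_{5} + 2·v_{10}  ⟹  sig = [2:1,2]
  P = {1,6}:  v_{1} + v_{6} = 2·v_{2}  ⟹  sig = [2:2]
  P = {6,7,8}:  v_{6} + v_{7} + v_{8} = 0  ⟹  sig = [3:]
  P = {2,7,10}:  v_{2} + v_{7} + v_{10} = v_{1}  ⟹  sig = [3:1]
  P = {5,8,10}:  v_{5} + v_{8} + v_{10} = v_{3}  ⟹  sig = [3:1]
  P = {6,7,10}:  v_{6} + v_{7} + v_{10} = v_{2}  ⟹  sig = [3:1]
  P = {3,6,7}:  v_{3} + v_{6} + v_{7} = v_{5} + v_{10}  ⟹  sig = [3:1,1]

Sorted signature multiset PRS(X):
[[2:], [2:1], [2:1], [2:1,1], [2:1,1], [2:1,1], [2:1,1,1], [2:1,1,3], [2:1,2], [2:1,2], [2:2], [3:], [3:1], [3:1], [3:1], [3:1,1]]


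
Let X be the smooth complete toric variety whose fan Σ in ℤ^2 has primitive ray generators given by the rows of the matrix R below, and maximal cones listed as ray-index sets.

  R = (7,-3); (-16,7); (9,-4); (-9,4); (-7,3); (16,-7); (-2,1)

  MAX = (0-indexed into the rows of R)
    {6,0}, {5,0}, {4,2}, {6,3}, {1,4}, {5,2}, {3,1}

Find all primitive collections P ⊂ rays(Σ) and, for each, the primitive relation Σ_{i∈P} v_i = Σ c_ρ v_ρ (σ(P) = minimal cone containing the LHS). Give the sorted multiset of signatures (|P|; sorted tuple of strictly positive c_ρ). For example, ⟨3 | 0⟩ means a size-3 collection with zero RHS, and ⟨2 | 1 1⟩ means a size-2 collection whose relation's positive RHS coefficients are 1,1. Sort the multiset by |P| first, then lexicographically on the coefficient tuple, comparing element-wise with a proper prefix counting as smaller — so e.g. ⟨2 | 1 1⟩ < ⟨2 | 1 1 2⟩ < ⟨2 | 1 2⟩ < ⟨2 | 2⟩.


Δ(Σ) — 7 vertices, 14 min non-faces:

  P = {0,4}:  v_{0} + v_{4} = 0  so sig = ⟨2 | 0⟩
  P = {1,5}:  v_{1} + v_{5} = 0  so sig = ⟨2 | 0⟩
  P = {2,3}:  v_{2} + v_{3} = 0  so sig = ⟨2 | 0⟩
  P = {0,1}:  v_{0} + v_{1} = v_{3}  so sig = ⟨2 | 1⟩
  P = {0,2}:  v_{0} + v_{2} = v_{5}  so sig = ⟨2 | 1⟩
  P = {0,3}:  v_{0} + v_{3} = v_{6}  so sig = ⟨2 | 1⟩
  P = {1,2}:  v_{1} + v_{2} = v_{4}  so sig = ⟨2 | 1⟩
  P = {2,6}:  v_{2} + v_{6} = v_{0}  so sig = ⟨2 | 1⟩
  P = {3,4}:  v_{3} + v_{4} = v_{1}  so sig = ⟨2 | 1⟩
  P = {3,5}:  v_{3} + v_{5} = v_{0}  so sig = ⟨2 | 1⟩
  P = {4,5}:  v_{4} + v_{5} = v_{2}  so sig = ⟨2 | 1⟩
  P = {4,6}:  v_{4} + v_{6} = v_{3}  so sig = ⟨2 | 1⟩
  P = {1,6}:  v_{1} + v_{6} = 2·v_{3}  so sig = ⟨2 | 2⟩
  P = {5,6}:  v_{5} + v_{6} = 2·v_{0}  so sig = ⟨2 | 2⟩

so the primitive-relation signature multiset is
[⟨2 | 0⟩, ⟨2 | 0⟩, ⟨2 | 0⟩, ⟨2 | 1⟩, ⟨2 | 1⟩, ⟨2 | 1⟩, ⟨2 | 1⟩, ⟨2 | 1⟩, ⟨2 | 1⟩, ⟨2 | 1⟩, ⟨2 | 1⟩, ⟨2 | 1⟩, ⟨2 | 2⟩, ⟨2 | 2⟩]


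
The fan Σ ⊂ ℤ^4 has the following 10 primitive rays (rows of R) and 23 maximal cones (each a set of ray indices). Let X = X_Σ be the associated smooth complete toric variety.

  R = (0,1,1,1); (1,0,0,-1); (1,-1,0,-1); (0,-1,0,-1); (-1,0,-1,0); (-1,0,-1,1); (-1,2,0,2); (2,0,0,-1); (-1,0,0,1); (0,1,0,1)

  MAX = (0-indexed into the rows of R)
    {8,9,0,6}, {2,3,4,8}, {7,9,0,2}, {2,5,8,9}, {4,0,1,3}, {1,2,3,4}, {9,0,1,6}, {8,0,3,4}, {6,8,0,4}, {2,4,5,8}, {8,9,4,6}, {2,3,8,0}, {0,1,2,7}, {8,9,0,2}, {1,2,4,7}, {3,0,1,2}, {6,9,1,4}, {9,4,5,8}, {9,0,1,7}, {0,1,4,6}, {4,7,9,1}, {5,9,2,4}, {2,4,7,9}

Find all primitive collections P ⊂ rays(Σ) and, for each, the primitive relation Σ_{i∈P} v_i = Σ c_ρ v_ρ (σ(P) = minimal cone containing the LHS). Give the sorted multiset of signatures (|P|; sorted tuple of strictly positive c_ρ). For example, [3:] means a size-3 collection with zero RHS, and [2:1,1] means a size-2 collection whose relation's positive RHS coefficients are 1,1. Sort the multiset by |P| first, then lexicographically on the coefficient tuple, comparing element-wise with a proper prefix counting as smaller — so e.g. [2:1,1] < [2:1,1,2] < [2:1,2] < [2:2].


17 collections generate NE(X_Σ); each relation:

  P = {1,8}:  v_{1} + v_{8} = 0  ⇒ sig = [2:]
  P = {3,9}:  v_{3} + v_{9} = 0  ⇒ sig = [2:]
  P = {2,6}:  v_{2} + v_{6} = v_{9}  ⇒ sig = [2:1]
  P = {0,5}:  v_{0} + v_{5} = v_{8} + v_{9}  ⇒ sig = [2:1,1]
  P = {3,6}:  v_{3} + v_{6} = v_{0} + v_{4}  ⇒ sig = [2:1,1]
  P = {3,7}:  v_{3} + v_{7} = v_{1} + v_{2}  ⇒ sig = [2:1,1]
  P = {7,8}:  v_{7} + v_{8} = v_{2} + v_{9}  ⇒ sig = [2:1,1]
  P = {1,5}:  v_{1} + v_{5} = v_{2} + v_{4} + v_{9}  ⇒ sig = [2:1,1,1]
  P = {3,5}:  v_{3} + v_{5} = v_{2} + v_{4} + v_{8}  ⇒ sig = [2:1,1,1]
  P = {5,6}:  v_{5} + v_{6} = v_{4} + v_{8} + 2·v_{9}  ⇒ sig = [2:1,1,2]
  P = {6,7}:  v_{6} + v_{7} = v_{1} + 2·v_{9}  ⇒ sig = [2:1,2]
  P = {5,7}:  v_{5} + v_{7} = 2·v_{2} + v_{4} + 2·v_{9}  ⇒ sig = [2:1,2,2]
  P = {0,2,4}:  v_{0} + v_{2} + v_{4} = 0  ⇒ sig = [3:]
  P = {0,4,9}:  v_{0} + v_{4} + v_{9} = v_{6}  ⇒ sig = [3:1]
  P = {1,2,9}:  v_{1} + v_{2} + v_{9} = v_{7}  ⇒ sig = [3:1]
  P = {0,4,7}:  v_{0} + v_{4} + v_{7} = v_{1} + v_{9}  ⇒ sig = [3:1,1]
  P = {2,4,8,9}:  v_{2} + v_{4} + v_{8} + v_{9} = v_{5}  ⇒ sig = [4:1]

Sorted signature multiset PRS(X):
{ [2:] ×2,  [2:1],  [2:1,1] ×4,  [2:1,1,1] ×2,  [2:1,1,2],  [2:1,2],  [2:1,2,2],  [3:],  [3:1] ×2,  [3:1,1],  [4:1] }


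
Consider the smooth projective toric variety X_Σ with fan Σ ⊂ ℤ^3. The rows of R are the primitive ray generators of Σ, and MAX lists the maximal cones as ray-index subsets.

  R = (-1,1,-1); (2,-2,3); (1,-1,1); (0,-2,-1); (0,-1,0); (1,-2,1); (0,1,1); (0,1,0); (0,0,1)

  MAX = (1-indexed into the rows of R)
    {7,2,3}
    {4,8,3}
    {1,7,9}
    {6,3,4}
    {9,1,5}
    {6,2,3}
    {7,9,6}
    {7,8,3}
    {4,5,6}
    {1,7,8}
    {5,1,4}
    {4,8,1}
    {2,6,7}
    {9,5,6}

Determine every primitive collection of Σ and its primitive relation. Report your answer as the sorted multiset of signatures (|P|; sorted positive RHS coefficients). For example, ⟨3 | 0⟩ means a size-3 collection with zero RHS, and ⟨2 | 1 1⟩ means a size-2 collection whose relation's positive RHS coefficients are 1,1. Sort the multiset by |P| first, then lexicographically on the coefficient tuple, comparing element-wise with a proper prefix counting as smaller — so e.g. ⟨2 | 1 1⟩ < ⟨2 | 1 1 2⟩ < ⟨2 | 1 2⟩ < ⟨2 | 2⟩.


16 collections generate NE(X_Σ); each relation:

  P={1,3}:  v_{1} + v_{3} = 0 — sig = ⟨2 | 0⟩
  P={5,8}:  v_{5} + v_{8} = 0 — sig = ⟨2 | 0⟩
  P={1,6}:  v_{1} + v_{6} = v_{5} — sig = ⟨2 | 1⟩
  P={3,5}:  v_{3} + v_{5} = v_{6} — sig = ⟨2 | 1⟩
  P={4,7}:  v_{4} + v_{7} = v_{5} — sig = ⟨2 | 1⟩
  P={5,7}:  v_{5} + v_{7} = v_{9} — sig = ⟨2 | 1⟩
  P={6,8}:  v_{6} + v_{8} = v_{3} — sig = ⟨2 | 1⟩
  P={8,9}:  v_{8} + v_{9} = v_{7} — sig = ⟨2 | 1⟩
  P={1,2}:  v_{1} + v_{2} = v_{6} + v_{7} — sig = ⟨2 | 1 1⟩
  P={3,9}:  v_{3} + v_{9} = v_{6} + v_{7} — sig = ⟨2 | 1 1⟩
  P={2,5}:  v_{2} + v_{5} = 2·v_{6} + v_{7} — sig = ⟨2 | 1 2⟩
  P={2,8}:  v_{2} + v_{8} = 2·v_{3} + v_{7} — sig = ⟨2 | 1 2⟩
  P={2,4}:  v_{2} + v_{4} = 2·v_{6} — sig = ⟨2 | 2⟩
  P={4,9}:  v_{4} + v_{9} = 2·v_{5} — sig = ⟨2 | 2⟩
  P={2,9}:  v_{2} + v_{9} = 2·v_{6} + 2·v_{7} — sig = ⟨2 | 2 2⟩
  P={3,6,7}:  v_{3} + v_{6} + v_{7} = v_{2} — sig = ⟨3 | 1⟩

Sorted signature multiset PRS(X):
[⟨2 | 0⟩, ⟨2 | 0⟩, ⟨2 | 1⟩, ⟨2 | 1⟩, ⟨2 | 1⟩, ⟨2 | 1⟩, ⟨2 | 1⟩, ⟨2 | 1⟩, ⟨2 | 1 1⟩, ⟨2 | 1 1⟩, ⟨2 | 1 2⟩, ⟨2 | 1 2⟩, ⟨2 | 2⟩, ⟨2 | 2⟩, ⟨2 | 2 2⟩, ⟨3 | 1⟩]


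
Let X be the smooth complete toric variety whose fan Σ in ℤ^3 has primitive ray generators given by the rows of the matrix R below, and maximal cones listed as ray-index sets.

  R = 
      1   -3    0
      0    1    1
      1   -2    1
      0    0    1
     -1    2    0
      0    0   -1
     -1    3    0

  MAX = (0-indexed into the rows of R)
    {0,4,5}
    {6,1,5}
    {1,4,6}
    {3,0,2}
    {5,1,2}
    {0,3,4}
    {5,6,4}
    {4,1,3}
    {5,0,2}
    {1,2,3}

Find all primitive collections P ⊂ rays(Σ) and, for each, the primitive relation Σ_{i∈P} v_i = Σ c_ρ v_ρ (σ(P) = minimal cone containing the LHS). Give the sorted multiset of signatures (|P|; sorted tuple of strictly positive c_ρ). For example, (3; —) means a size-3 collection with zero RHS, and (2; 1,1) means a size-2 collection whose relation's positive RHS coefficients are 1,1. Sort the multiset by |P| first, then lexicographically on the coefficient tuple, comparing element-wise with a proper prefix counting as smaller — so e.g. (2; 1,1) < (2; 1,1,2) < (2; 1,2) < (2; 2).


Δ(Σ) — 7 vertices, 7 min non-faces:

  • {0,6}:  v_{0} + v_{6} = 0 — sig = (2; —)
  • {3,5}:  v_{3} + v_{5} = 0 — sig = (2; —)
  • {0,1}:  v_{0} + v_{1} = v_{2} — sig = (2; 1)
  • {2,4}:  v_{2} + v_{4} = v_{3} — sig = (2; 1)
  • {2,6}:  v_{2} + v_{6} = v_{1} — sig = (2; 1)
  • {3,6}:  v_{3} + v_{6} = v_{1} + v_{4} — sig = (2; 1,1)
  • {1,4,5}:  v_{1} + v_{4} + v_{5} = v_{6} — sig = (3; 1)

Signatures (|P|; sorted positive RHS coefficients), sorted:
{ (2; —) ×2,  (2; 1) ×3,  (2; 1,1),  (3; 1) }


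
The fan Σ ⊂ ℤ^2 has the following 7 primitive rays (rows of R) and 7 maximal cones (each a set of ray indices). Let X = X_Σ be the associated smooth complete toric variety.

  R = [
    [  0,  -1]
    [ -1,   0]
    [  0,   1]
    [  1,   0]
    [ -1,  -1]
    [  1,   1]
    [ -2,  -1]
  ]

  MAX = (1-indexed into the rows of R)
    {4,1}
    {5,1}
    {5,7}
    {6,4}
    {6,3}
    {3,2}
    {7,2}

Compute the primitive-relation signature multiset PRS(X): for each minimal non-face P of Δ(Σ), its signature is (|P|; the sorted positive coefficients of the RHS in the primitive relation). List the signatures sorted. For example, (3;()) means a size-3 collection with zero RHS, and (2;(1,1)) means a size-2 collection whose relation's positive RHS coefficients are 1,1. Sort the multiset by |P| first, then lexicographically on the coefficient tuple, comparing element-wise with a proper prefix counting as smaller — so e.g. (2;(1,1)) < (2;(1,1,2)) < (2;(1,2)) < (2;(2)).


|primitive collections| = 14. Relations:

  P = {1,3}:  v_{1} + v_{3} = 0  →  sig = (2;())
  P = {2,4}:  v_{2} + v_{4} = 0  →  sig = (2;())
  P = {5,6}:  v_{5} + v_{6} = 0  →  sig = (2;())
  P = {1,2}:  v_{1} + v_{2} = v_{5}  →  sig = (2;(1))
  P = {1,6}:  v_{1} + v_{6} = v_{4}  →  sig = (2;(1))
  P = {2,5}:  v_{2} + v_{5} = v_{7}  →  sig = (2;(1))
  P = {2,6}:  v_{2} + v_{6} = v_{3}  →  sig = (2;(1))
  P = {3,4}:  v_{3} + v_{4} = v_{6}  →  sig = (2;(1))
  P = {3,5}:  v_{3} + v_{5} = v_{2}  →  sig = (2;(1))
  P = {4,5}:  v_{4} + v_{5} = v_{1}  →  sig = (2;(1))
  P = {4,7}:  v_{4} + v_{7} = v_{5}  →  sig = (2;(1))
  P = {6,7}:  v_{6} + v_{7} = v_{2}  →  sig = (2;(1))
  P = {1,7}:  v_{1} + v_{7} = 2·v_{5}  →  sig = (2;(2))
  P = {3,7}:  v_{3} + v_{7} = 2·v_{2}  →  sig = (2;(2))

so the primitive-relation signature multiset is
    (2;())
    (2;())
    (2;())
    (2;(1))
    (2;(1))
    (2;(1))
    (2;(1))
    (2;(1))
    (2;(1))
    (2;(1))
    (2;(1))
    (2;(1))
    (2;(2))
    (2;(2))


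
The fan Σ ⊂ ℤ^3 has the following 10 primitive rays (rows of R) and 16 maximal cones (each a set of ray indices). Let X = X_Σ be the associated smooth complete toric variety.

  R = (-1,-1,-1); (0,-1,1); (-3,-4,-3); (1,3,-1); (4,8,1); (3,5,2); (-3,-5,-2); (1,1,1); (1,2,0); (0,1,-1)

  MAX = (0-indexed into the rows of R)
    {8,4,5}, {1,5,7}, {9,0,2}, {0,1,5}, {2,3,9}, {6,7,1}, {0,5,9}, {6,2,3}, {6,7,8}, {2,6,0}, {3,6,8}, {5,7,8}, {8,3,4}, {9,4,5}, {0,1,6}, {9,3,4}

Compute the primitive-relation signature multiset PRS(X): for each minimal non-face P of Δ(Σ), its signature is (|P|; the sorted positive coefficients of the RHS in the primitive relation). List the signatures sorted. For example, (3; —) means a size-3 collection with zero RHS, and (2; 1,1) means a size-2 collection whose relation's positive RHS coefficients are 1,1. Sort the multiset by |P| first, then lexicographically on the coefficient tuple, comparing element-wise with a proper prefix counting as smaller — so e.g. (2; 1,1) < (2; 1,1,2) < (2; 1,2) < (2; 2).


Primitive collections (21):

  P = {0,7}:  v_{0} + v_{7} = 0  ⟹  sig = (2; —)
  P = {1,9}:  v_{1} + v_{9} = 0  ⟹  sig = (2; —)
  P = {5,6}:  v_{5} + v_{6} = 0  ⟹  sig = (2; —)
  P = {0,8}:  v_{0} + v_{8} = v_{9}  ⟹  sig = (2; 1)
  P = {1,2}:  v_{1} + v_{2} = v_{6}  ⟹  sig = (2; 1)
  P = {1,3}:  v_{1} + v_{3} = v_{8}  ⟹  sig = (2; 1)
  P = {1,8}:  v_{1} + v_{8} = v_{7}  ⟹  sig = (2; 1)
  P = {2,5}:  v_{2} + v_{5} = v_{9}  ⟹  sig = (2; 1)
  P = {3,5}:  v_{3} + v_{5} = v_{4}  ⟹  sig = (2; 1)
  P = {4,6}:  v_{4} + v_{6} = v_{3}  ⟹  sig = (2; 1)
  P = {6,9}:  v_{6} + v_{9} = v_{2}  ⟹  sig = (2; 1)
  P = {7,9}:  v_{7} + v_{9} = v_{8}  ⟹  sig = (2; 1)
  P = {8,9}:  v_{8} + v_{9} = v_{3}  ⟹  sig = (2; 1)
  P = {1,4}:  v_{1} + v_{4} = v_{5} + v_{8}  ⟹  sig = (2; 1,1)
  P = {2,4}:  v_{2} + v_{4} = v_{3} + v_{9}  ⟹  sig = (2; 1,1)
  P = {2,7}:  v_{2} + v_{7} = v_{6} + v_{8}  ⟹  sig = (2; 1,1)
  P = {2,8}:  v_{2} + v_{8} = v_{3} + v_{6}  ⟹  sig = (2; 1,1)
  P = {0,4}:  v_{0} + v_{4} = v_{5} + 2·v_{9}  ⟹  sig = (2; 1,2)
  P = {4,7}:  v_{4} + v_{7} = v_{5} + 2·v_{8}  ⟹  sig = (2; 1,2)
  P = {0,3}:  v_{0} + v_{3} = 2·v_{9}  ⟹  sig = (2; 2)
  P = {3,7}:  v_{3} + v_{7} = 2·v_{8}  ⟹  sig = (2; 2)

Signatures (|P|; sorted positive RHS coefficients), sorted:
[(2; —), (2; —), (2; —), (2; 1), (2; 1), (2; 1), (2; 1), (2; 1), (2; 1), (2; 1), (2; 1), (2; 1), (2; 1), (2; 1,1), (2; 1,1), (2; 1,1), (2; 1,1), (2; 1,2), (2; 1,2), (2; 2), (2; 2)]
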